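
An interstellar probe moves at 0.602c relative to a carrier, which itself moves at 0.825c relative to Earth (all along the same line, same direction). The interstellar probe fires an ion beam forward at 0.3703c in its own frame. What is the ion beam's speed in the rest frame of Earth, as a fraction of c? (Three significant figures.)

0.978c

Apply u = (u'+v)/(1+u'v) twice. Ion beam in the carrier frame: (0.3703+0.602)/(1+0.3703·0.602) = 0.9723/1.2229206 = 0.79506c.
That velocity, transformed to the rest frame of Earth: (0.79506+0.825)/(1+0.79506·0.825) = 1.62006/1.6559245 = 0.97834c.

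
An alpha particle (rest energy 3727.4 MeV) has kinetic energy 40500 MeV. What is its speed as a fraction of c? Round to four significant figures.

γ = 1 + K/(mc²) = 1 + 40500/3727.4 = 11.865.
β = √(1 − 1/γ²) = √(1 − 0.00710337) = √0.99289663 = 0.9964.

0.9964c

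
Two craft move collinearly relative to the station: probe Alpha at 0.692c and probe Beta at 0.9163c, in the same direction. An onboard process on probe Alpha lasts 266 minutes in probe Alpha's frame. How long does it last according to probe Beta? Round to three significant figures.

337 minutes

Transform probe Alpha's velocity into probe Beta's frame: (0.692 − 0.9163)/(1 − 0.692·0.9163) = −0.2243/0.3659204, so the relative speed is 0.61297c.
At |u| = 0.61297c, γ = (1 − 0.375732)^(−1/2) = 1.2657.
Probe Alpha's interval is proper; time dilation gives Δt_B = γΔτ = 1.2657 × 266 minutes = 337 minutes.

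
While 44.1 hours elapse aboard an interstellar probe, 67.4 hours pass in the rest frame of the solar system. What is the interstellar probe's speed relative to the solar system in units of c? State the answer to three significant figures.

γ = Δt/Δτ = 67.4/44.1 = 1.5283.
β = √(1 − 1/γ²) = √(1 − 0.428137) = √0.571863 = 0.756.

0.756c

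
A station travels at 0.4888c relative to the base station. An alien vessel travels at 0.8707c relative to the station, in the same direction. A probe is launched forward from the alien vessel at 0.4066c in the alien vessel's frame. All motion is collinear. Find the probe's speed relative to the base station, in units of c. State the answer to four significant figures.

Apply u = (u'+v)/(1+u'v) twice. Probe in the station frame: (0.4066+0.8707)/(1+0.4066·0.8707) = 1.2773/1.35402662 = 0.94333c.
That velocity, transformed to the rest frame of the base station: (0.94333+0.4888)/(1+0.94333·0.4888) = 1.43213/1.461099704 = 0.98017c.

0.9802c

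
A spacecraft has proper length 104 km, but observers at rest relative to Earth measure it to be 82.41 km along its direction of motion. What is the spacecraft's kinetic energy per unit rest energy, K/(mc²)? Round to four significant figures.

0.2620

Length contraction gives γ = L₀/L = 104/82.41 = 1.26198.
Since K = (γ−1)mc², K/(mc²) = 1.26198 − 1 = 0.2620.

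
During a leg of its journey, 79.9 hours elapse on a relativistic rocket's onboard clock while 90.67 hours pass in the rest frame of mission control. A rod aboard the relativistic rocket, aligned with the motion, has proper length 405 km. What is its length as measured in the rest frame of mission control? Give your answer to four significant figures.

356.9 km

From Δt = γΔτ: γ = 90.67/79.9 = 1.13479.
L = L₀/γ = 405/1.13479 = 356.9 km.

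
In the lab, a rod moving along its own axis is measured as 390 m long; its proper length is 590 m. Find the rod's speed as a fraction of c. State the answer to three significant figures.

Length contraction gives γ = L₀/L = 590/390 = 1.5128.
β = √(1 − 1/γ²) = √0.563045 = 0.750.

0.750c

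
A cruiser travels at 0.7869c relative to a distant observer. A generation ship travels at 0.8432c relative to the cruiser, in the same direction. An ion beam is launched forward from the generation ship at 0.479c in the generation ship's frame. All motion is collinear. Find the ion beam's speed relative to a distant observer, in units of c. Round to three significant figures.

Compose velocities in two stages. Stage 1 (into S'): u₁ = (0.479+0.8432)/(1+0.479×0.8432) = 0.94181.
Stage 2 (into S): u = (0.94181+0.7869)/(1+0.94181×0.7869) = 0.99288, so the speed is 0.993c.

0.993c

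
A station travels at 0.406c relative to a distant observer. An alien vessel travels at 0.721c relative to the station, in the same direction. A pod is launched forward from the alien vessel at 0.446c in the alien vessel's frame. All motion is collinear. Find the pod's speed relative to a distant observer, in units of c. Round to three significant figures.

0.949c

Apply u = (u'+v)/(1+u'v) twice. Pod in the station frame: (0.446+0.721)/(1+0.446·0.721) = 1.167/1.321566 = 0.88304c.
That velocity, transformed to the rest frame of a distant observer: (0.88304+0.406)/(1+0.88304·0.406) = 1.28904/1.35851424 = 0.94886c.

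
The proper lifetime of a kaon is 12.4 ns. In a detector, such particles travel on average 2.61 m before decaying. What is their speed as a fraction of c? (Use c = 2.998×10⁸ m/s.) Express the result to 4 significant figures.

0.5746c

Lab distance = (lab lifetime)·v = γτ·βc, so βγ = d/(cτ) = 2.610/(2.998×10⁸ × 1.240×10^-8) = 0.70208.
With βγ = 0.70208: γ² = 1 + (βγ)² = 1.492916, and β = (βγ)/γ = 0.70208/1.22185 = 0.5746.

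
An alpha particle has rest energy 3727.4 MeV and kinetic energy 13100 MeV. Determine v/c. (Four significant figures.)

K = (γ−1)mc², so γ = 1 + 13100/3727.4 = 4.5145.
Then v/c = √(1 − γ⁻²) = √(1 − 0.049066) = √0.950934 = 0.9752.

0.9752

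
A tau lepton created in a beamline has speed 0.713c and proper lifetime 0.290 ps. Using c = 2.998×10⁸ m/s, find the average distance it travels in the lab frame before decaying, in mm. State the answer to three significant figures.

γ = 1/√(1 − β²) = 1/√(1 − 0.508369) = 1/√0.491631 = 1/0.701164 = 1.4262.
Lab-frame lifetime: Δt = γτ = 1.4262 × 0.290 ps = 0.4136 ps.
Distance: d = vΔt = 0.713 × 2.998×10⁸ m/s × 4.1360×10^-13 s = 8.84×10^-5 m = 0.0884 mm.

0.0884 mm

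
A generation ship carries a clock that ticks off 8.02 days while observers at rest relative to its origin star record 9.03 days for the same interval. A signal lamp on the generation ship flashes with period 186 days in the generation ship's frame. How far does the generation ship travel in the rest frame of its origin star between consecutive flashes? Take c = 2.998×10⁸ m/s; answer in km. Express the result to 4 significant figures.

From Δt = γΔτ: γ = 9.03/8.02 = 1.12594.
β = √(1 − 1/γ²) = 0.45956. Lab-frame period = γτ = 1.12594×186 days = 209.42 days. Distance = βc × γτ = 0.45956 × 2.998×10⁸ m/s × 18093888 s = 2.4929×10^15 m = 2.493×10^12 km.

2.493×10^12 km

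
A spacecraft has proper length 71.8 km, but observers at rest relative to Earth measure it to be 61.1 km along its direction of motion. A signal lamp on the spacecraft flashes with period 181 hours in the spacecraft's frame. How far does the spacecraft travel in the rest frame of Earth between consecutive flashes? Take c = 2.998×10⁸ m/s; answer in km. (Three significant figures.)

γ = L₀/L = 71.8/61.1 = 1.17512.
β = √(1 − 1/γ²) = 0.5252. Lab-frame period = γτ = 1.17512×181 hours = 212.7 hours. Distance = βc × γτ = 0.5252 × 2.998×10⁸ m/s × 765720 s = 1.2057×10^14 m = 1.21×10^11 km.

1.21×10^11 km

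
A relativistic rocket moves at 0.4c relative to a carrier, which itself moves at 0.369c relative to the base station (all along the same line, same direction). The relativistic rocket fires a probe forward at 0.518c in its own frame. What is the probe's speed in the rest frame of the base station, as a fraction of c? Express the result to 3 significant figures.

Compose velocities in two stages. Stage 1 (into S'): u₁ = (0.518+0.4)/(1+0.518×0.4) = 0.76044.
Stage 2 (into S): u = (0.76044+0.369)/(1+0.76044×0.369) = 0.88196, so the speed is 0.882c.

0.882c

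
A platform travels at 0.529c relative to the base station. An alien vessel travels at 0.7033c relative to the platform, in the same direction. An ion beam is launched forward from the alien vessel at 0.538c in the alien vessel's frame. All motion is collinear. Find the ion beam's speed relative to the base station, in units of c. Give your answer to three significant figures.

Compose velocities in two stages. Stage 1 (into S'): u₁ = (0.538+0.7033)/(1+0.538×0.7033) = 0.90055.
Stage 2 (into S): u = (0.90055+0.529)/(1+0.90055×0.529) = 0.96827, so the speed is 0.968c.

0.968c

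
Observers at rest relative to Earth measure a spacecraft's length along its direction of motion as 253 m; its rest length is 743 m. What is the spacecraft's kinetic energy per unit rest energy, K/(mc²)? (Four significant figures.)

1.937

From L = L₀/γ: γ = 743/253 = 2.93676.
Since K = (γ−1)mc², K/(mc²) = 2.93676 − 1 = 1.937.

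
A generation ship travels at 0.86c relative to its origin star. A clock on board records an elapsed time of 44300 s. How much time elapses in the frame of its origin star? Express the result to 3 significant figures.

γ = 1/√(1 − β²) = 1/√(1 − 0.7396) = 1/√0.2604 = 1/0.510294 = 1.9597.
Time dilation: Δt = γ·Δτ = 1.9597 × 44300 = 86800 s.

86800 s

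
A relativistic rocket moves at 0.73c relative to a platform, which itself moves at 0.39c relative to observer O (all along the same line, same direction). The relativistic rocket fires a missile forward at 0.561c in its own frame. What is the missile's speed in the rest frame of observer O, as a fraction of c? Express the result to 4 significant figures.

Compose velocities in two stages. Stage 1 (into S'): u₁ = (0.561+0.73)/(1+0.561×0.73) = 0.91591.
Stage 2 (into S): u = (0.91591+0.39)/(1+0.91591×0.39) = 0.96221, so the speed is 0.9622c.

0.9622c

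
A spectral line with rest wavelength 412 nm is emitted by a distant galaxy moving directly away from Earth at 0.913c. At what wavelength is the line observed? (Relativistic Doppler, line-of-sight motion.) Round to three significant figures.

1930 nm

Relativistic Doppler for wavelength: λ_obs = λ_src · √((1+β)/(1−β)).
With β = 0.913: factor = √(1.913/0.087) = 4.6892.
λ_obs = 412 × 4.6892 = 1930 nm.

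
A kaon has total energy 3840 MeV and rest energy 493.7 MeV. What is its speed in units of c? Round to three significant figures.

0.992c

Total energy E = γmc² gives γ = 3840/493.7 = 7.778.
Hence β = √(1 − 1/γ²) = √(1 − 0.0165297) = √0.9834703 = 0.992.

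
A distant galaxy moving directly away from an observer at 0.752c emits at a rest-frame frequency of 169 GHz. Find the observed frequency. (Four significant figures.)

63.58 GHz

Relativistic Doppler (source moving away): f_obs = f_src · √((1−β)/(1+β)).
With β = 0.752: factor = √(0.248/1.752) = 0.37623.
f_obs = 169 × 0.37623 = 63.58 GHz.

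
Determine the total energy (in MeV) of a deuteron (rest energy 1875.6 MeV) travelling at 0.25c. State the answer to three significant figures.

Lorentz factor: γ = (1 − 0.0625)^(−1/2) = 1.0328.
Total energy: E = γmc² = 1.0328 × 1875.6 MeV = 1940 MeV.

1940 MeV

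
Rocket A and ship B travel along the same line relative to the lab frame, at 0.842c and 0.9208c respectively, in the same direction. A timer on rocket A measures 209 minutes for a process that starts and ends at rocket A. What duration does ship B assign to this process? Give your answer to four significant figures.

223.2 minutes

Transform rocket A's velocity into ship B's frame: (0.842 − 0.9208)/(1 − 0.842·0.9208) = −0.0788/0.2246864, so the relative speed is 0.35071c.
γ for this relative speed: γ = 1/√(1 − 0.122998) = 1.0678.
The clock on rocket A records proper time, so ship B measures Δt = γΔτ = 1.0678 × 209 = 223.2 minutes.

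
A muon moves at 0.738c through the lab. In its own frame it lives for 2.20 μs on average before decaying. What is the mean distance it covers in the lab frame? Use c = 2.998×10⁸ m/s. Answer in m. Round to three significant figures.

β² = 0.544644, so γ = 1/√0.455356 = 1.4819.
Lab-frame lifetime: Δt = γτ = 1.4819 × 2.20 μs = 3.2602 μs.
Distance: d = vΔt = 0.738 × 2.998×10⁸ m/s × 3.2602×10^-6 s = 721 m.

721 m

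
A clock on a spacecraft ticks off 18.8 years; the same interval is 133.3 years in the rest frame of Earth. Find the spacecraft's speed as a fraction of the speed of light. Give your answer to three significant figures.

0.990c

γ = Δt/Δτ = 133.3/18.8 = 7.0904.
β = √(1 − 1/γ²) = √(1 − 0.0198911) = √0.9801089 = 0.990.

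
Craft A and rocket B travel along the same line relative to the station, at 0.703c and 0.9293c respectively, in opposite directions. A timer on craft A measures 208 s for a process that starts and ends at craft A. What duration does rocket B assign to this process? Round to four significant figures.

1309 s

Speed of craft A in rocket B's frame: u = (v_A + v_B)/(1 + v_A v_B/c²) = (0.703 + 0.9293)/(1 + 0.703×0.9293) = 1.6323/1.6532979 = 0.9873; |u| = 0.9873c.
At |u| = 0.9873c, γ = (1 − 0.974761)^(−1/2) = 6.2945.
The clock on craft A records proper time, so rocket B measures Δt = γΔτ = 6.2945 × 208 = 1309 s.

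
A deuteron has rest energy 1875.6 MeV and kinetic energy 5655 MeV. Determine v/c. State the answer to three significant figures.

0.968

K = (γ−1)mc², so γ = 1 + 5655/1875.6 = 4.015.
Then v/c = √(1 − γ⁻²) = √(1 − 0.0620339) = √0.9379661 = 0.968.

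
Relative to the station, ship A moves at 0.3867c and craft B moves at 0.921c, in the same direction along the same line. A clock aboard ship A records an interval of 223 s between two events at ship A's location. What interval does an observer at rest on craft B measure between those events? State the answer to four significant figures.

399.7 s

Speed of ship A in craft B's frame: u = (v_A − v_B)/(1 − v_A v_B/c²) = (0.3867 − 0.921)/(1 − 0.3867×0.921) = −0.5343/0.6438493 = −0.82985; |u| = 0.82985c.
At |u| = 0.82985c, γ = (1 − 0.688651)^(−1/2) = 1.7922.
The clock on ship A records proper time, so craft B measures Δt = γΔτ = 1.7922 × 223 = 399.7 s.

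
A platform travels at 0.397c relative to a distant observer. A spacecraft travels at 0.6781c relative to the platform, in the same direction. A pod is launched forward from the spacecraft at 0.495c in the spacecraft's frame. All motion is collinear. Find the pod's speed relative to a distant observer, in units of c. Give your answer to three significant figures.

Apply u = (u'+v)/(1+u'v) twice. Pod in the platform frame: (0.495+0.6781)/(1+0.495·0.6781) = 1.1731/1.3356595 = 0.87829c.
That velocity, transformed to the rest frame of a distant observer: (0.87829+0.397)/(1+0.87829·0.397) = 1.27529/1.34868113 = 0.94558c.

0.946c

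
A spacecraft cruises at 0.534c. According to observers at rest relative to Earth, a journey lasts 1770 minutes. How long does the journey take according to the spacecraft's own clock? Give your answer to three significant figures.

Lorentz factor: γ = (1 − 0.285156)^(−1/2) = 1.1828.
The spacecraft's clock runs slow as seen from Earth, so Δτ = Δt/γ = 1770/1.1828 = 1500 minutes.

1500 minutes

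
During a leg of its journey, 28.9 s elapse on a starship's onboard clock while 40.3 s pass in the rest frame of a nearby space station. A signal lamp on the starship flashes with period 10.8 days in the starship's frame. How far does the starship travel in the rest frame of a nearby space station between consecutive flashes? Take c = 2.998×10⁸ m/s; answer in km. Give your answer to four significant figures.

From Δt = γΔτ: γ = 40.3/28.9 = 1.39446.
β = √(1 − 1/γ²) = 0.69695. Lab-frame period = γτ = 1.39446×10.8 days = 15.06 days. Distance = βc × γτ = 0.69695 × 2.998×10⁸ m/s × 1301184 s = 2.7188×10^14 m = 2.719×10^11 km.

2.719×10^11 km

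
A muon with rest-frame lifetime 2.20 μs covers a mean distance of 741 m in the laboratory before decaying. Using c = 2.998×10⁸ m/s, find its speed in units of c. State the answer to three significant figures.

0.747c

Lab distance = (lab lifetime)·v = γτ·βc, so βγ = d/(cτ) = 741.0/(2.998×10⁸ × 2.200×10^-6) = 1.1235.
With βγ = 1.1235: γ² = 1 + (βγ)² = 2.26225, and β = (βγ)/γ = 1.1235/1.50408 = 0.747.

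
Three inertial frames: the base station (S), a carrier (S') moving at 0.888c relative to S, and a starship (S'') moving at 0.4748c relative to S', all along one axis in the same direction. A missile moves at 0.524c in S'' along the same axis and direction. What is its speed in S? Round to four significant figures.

Apply u = (u'+v)/(1+u'v) twice. Missile in the carrier frame: (0.524+0.4748)/(1+0.524·0.4748) = 0.9988/1.2487952 = 0.79981c.
That velocity, transformed to the rest frame of the base station: (0.79981+0.888)/(1+0.79981·0.888) = 1.68781/1.71023128 = 0.98689c.

0.9869c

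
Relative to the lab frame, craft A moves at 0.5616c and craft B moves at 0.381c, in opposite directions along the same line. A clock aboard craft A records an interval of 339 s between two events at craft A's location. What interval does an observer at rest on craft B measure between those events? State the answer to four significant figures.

538.0 s

Transform craft A's velocity into craft B's frame: (0.5616 + 0.381)/(1 + 0.5616·0.381) = 0.9426/1.2139696, so the relative speed is 0.77646c.
At |u| = 0.77646c, γ = (1 − 0.60289)^(−1/2) = 1.5869.
Craft A's interval is proper; time dilation gives Δt_B = γΔτ = 1.5869 × 339 s = 538.0 s.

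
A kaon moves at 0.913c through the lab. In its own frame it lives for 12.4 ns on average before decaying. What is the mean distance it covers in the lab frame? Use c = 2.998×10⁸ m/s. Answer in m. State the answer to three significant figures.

8.32 m

γ = 1/√(1 − β²) = 1/√(1 − 0.833569) = 1/√0.166431 = 1/0.40796 = 2.4512.
Lab-frame lifetime: Δt = γτ = 2.4512 × 12.4 ns = 30.395 ns.
Distance: d = vΔt = 0.913 × 2.998×10⁸ m/s × 3.0395×10^-8 s = 8.32 m.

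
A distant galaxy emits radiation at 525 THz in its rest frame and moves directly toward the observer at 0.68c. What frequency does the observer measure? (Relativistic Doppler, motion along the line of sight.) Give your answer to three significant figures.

Relativistic Doppler (source moving toward): f_obs = f_src · √((1+β)/(1−β)).
With β = 0.68: factor = √(1.68/0.32) = 2.2913.
f_obs = 525 × 2.2913 = 1200 THz.

1200 THz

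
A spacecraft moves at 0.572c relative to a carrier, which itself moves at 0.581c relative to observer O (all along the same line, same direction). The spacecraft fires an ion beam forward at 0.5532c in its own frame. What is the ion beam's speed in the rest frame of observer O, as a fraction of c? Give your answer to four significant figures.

0.9593c

Apply u = (u'+v)/(1+u'v) twice. Ion beam in the carrier frame: (0.5532+0.572)/(1+0.5532·0.572) = 1.1252/1.3164304 = 0.85474c.
That velocity, transformed to the rest frame of observer O: (0.85474+0.581)/(1+0.85474·0.581) = 1.43574/1.49660394 = 0.95933c.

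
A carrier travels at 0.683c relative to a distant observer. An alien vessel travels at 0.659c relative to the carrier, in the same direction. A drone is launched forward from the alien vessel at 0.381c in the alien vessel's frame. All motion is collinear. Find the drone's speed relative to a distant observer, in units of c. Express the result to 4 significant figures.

0.9659c

Apply u = (u'+v)/(1+u'v) twice. Drone in the carrier frame: (0.381+0.659)/(1+0.381·0.659) = 1.04/1.251079 = 0.83128c.
That velocity, transformed to the rest frame of a distant observer: (0.83128+0.683)/(1+0.83128·0.683) = 1.51428/1.56776424 = 0.96589c.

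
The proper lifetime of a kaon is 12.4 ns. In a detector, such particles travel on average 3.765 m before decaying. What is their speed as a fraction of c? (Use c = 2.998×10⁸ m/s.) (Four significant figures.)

0.7116c

Let x = d/(cτ) = 3.765 m / (2.998×10⁸ m/s × 1.240×10^-8 s) = 1.0128. Since d = βγcτ, x = βγ = β/√(1−β²).
Solving: β² = x²/(1+x²) = 1.02576/2.02576 = 0.506358, so β = 0.7116.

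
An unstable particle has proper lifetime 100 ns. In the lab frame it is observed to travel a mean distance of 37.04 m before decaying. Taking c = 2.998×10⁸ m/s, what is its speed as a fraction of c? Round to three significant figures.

Let x = d/(cτ) = 37.04 m / (2.998×10⁸ m/s × 1.000×10^-7 s) = 1.2355. Since d = βγcτ, x = βγ = β/√(1−β²).
Solving: β² = x²/(1+x²) = 1.52646/2.52646 = 0.604189, so β = 0.777.

0.777c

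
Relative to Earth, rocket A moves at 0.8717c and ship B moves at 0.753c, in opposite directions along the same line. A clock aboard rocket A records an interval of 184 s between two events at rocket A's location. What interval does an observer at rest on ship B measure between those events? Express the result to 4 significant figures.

Speed of rocket A in ship B's frame: u = (v_A + v_B)/(1 + v_A v_B/c²) = (0.8717 + 0.753)/(1 + 0.8717×0.753) = 1.6247/1.6563901 = 0.98087; |u| = 0.98087c.
γ for this relative speed: γ = 1/√(1 − 0.962106) = 5.1371.
Rocket A's interval is proper; time dilation gives Δt_B = γΔτ = 5.1371 × 184 s = 945.2 s.

945.2 s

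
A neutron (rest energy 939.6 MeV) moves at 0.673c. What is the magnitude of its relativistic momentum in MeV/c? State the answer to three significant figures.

855 MeV/c

Lorentz factor: γ = (1 − 0.452929)^(−1/2) = 1.352.
Momentum: p = γβ·mc = 1.352 × 0.673 × 939.6 MeV/c = 855 MeV/c.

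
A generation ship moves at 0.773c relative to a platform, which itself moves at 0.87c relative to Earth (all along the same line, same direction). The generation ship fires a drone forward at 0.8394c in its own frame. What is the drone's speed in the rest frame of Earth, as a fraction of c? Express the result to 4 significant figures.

Compose velocities in two stages. Stage 1 (into S'): u₁ = (0.8394+0.773)/(1+0.8394×0.773) = 0.97789.
Stage 2 (into S): u = (0.97789+0.87)/(1+0.97789×0.87) = 0.99845, so the speed is 0.9984c.

0.9984c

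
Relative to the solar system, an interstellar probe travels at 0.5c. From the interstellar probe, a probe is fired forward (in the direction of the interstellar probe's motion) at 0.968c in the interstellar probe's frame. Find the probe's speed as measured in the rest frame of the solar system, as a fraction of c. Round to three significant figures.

In units of c, u = (u' + v)/(1 + u'v) with u' = 0.968 and v = 0.5.
Numerator: 0.968 + 0.5 = 1.468. Denominator: 1 + (0.968)(0.5) = 1.484.
u = 1.468/1.484 = 0.98922, so the speed is 0.989c.

0.989c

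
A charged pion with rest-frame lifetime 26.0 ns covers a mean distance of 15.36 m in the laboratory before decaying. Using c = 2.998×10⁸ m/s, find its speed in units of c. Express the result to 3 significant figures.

d = βγcτ ⇒ βγ = d/(cτ) = 15.36 m / (7.7948 m) = 1.9705.
β = (βγ)/√(1+(βγ)²) = 1.9705/√4.88287 = 0.892.

0.892c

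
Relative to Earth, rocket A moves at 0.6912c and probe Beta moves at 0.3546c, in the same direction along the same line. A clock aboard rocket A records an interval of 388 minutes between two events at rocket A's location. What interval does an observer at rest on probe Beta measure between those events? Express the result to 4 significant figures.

433.5 minutes

The velocity of rocket A relative to probe Beta is (0.6912 − 0.3546)c / (1 − 0.6912×0.3546) = 0.44589c; relative speed 0.44589c.
At |u| = 0.44589c, γ = (1 − 0.198818)^(−1/2) = 1.1172.
The clock on rocket A records proper time, so probe Beta measures Δt = γΔτ = 1.1172 × 388 = 433.5 minutes.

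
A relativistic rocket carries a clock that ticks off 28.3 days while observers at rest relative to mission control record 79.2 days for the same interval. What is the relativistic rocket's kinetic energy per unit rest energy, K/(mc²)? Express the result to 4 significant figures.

1.799

The time-dilation ratio gives γ = 79.2/28.3 = 2.79859.
K/(mc²) = γ − 1 = 2.79859 − 1 = 1.799.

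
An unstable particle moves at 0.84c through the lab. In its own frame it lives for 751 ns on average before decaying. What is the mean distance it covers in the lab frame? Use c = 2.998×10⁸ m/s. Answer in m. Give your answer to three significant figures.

349 m

β² = 0.7056, so γ = 1/√0.2944 = 1.843.
Lab-frame lifetime: Δt = γτ = 1.843 × 751 ns = 1384.1 ns.
Distance: d = vΔt = 0.84 × 2.998×10⁸ m/s × 1.3841×10^-6 s = 349 m.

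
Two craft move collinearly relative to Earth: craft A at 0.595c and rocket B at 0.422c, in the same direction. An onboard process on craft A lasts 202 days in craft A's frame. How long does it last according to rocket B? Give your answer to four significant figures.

The velocity of craft A relative to rocket B is (0.595 − 0.422)c / (1 − 0.595×0.422) = 0.231c; relative speed 0.231c.
At |u| = 0.231c, γ = (1 − 0.053361)^(−1/2) = 1.0278.
The clock on craft A records proper time, so rocket B measures Δt = γΔτ = 1.0278 × 202 = 207.6 days.

207.6 days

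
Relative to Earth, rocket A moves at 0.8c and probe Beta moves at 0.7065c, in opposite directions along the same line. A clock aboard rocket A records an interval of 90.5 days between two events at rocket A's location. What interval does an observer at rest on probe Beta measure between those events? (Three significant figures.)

334 days

The velocity of rocket A relative to probe Beta is (0.8 + 0.7065)c / (1 + 0.8×0.7065) = 0.9625c; relative speed 0.9625c.
γ for this relative speed: γ = 1/√(1 − 0.926406) = 3.6862.
The clock on rocket A records proper time, so probe Beta measures Δt = γΔτ = 3.6862 × 90.5 = 334 days.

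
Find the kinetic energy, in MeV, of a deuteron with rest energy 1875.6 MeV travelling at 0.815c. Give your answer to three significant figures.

γ = 1/√(1 − β²) = 1/√(1 − 0.664225) = 1/√0.335775 = 1/0.579461 = 1.72574.
Kinetic energy: K = (γ − 1)mc² = (1.72574 − 1) × 1875.6 MeV = 0.72574 × 1875.6 = 1360 MeV.

1360 MeV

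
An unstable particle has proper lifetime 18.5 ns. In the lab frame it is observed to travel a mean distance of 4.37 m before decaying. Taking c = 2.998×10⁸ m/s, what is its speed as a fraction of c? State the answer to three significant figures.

Lab distance = (lab lifetime)·v = γτ·βc, so βγ = d/(cτ) = 4.370/(2.998×10⁸ × 1.850×10^-8) = 0.78791.
With βγ = 0.78791: γ² = 1 + (βγ)² = 1.620802, and β = (βγ)/γ = 0.78791/1.27311 = 0.619.

0.619c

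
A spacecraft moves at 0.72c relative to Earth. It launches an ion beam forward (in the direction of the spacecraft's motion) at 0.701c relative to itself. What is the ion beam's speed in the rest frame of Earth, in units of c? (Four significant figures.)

0.9444c

In units of c, u = (u' + v)/(1 + u'v) with u' = 0.701 and v = 0.72.
Numerator: 0.701 + 0.72 = 1.421. Denominator: 1 + (0.701)(0.72) = 1.50472.
u = 1.421/1.50472 = 0.94436, so the speed is 0.9444c.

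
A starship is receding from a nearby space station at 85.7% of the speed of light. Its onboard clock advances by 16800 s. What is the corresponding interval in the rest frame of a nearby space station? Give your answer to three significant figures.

Lorentz factor: γ = (1 − 0.734449)^(−1/2) = 1.9406.
The onboard clock measures proper time, so the interval in the rest frame of a nearby space station is dilated: Δt = γ·Δτ = 1.9406 × 16800 s = 32600 s.

32600 s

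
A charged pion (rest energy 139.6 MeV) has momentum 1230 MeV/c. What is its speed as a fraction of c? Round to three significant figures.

0.994c

βγ = pc/(mc²) = 1230/139.6 = 8.8109.
Since γ² = 1 + (βγ)² = 78.632, γ = √78.632 = 8.86747, and β = (βγ)/γ = 8.8109/8.86747 = 0.994.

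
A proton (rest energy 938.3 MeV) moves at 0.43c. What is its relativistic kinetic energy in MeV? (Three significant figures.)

101 MeV

With β = 0.43, γ = 1/√(1 − 0.43²) = 1/√0.8151 = 1.10763.
Kinetic energy: K = (γ − 1)mc² = (1.10763 − 1) × 938.3 MeV = 0.10763 × 938.3 = 101 MeV.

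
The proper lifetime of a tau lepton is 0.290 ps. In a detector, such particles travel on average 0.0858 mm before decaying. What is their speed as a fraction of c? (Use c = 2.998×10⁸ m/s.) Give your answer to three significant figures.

Lab distance = (lab lifetime)·v = γτ·βc, so βγ = d/(cτ) = 8.580×10^-5/(2.998×10⁸ × 2.900×10^-13) = 0.98686.
With βγ = 0.98686: γ² = 1 + (βγ)² = 1.973893, and β = (βγ)/γ = 0.98686/1.40495 = 0.702.

0.702c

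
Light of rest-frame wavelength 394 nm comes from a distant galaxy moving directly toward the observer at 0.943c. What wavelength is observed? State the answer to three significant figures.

Relativistic Doppler for wavelength: λ_obs = λ_src · √((1−β)/(1+β)).
With β = 0.943: factor = √(0.057/1.943) = 0.17128.
λ_obs = 394 × 0.17128 = 67.5 nm.

67.5 nm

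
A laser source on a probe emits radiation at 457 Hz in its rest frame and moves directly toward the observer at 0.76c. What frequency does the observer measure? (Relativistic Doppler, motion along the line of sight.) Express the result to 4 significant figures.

Relativistic Doppler (source moving toward): f_obs = f_src · √((1+β)/(1−β)).
With β = 0.76: factor = √(1.76/0.24) = 2.708.
f_obs = 457 × 2.708 = 1238 Hz.

1238 Hz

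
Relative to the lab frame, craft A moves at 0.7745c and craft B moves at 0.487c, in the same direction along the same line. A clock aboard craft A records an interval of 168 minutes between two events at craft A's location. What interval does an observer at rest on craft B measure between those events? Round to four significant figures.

189.4 minutes

Transform craft A's velocity into craft B's frame: (0.7745 − 0.487)/(1 − 0.7745·0.487) = 0.2875/0.6228185, so the relative speed is 0.46161c.
γ for this relative speed: γ = 1/√(1 − 0.213084) = 1.1273.
The clock on craft A records proper time, so craft B measures Δt = γΔτ = 1.1273 × 168 = 189.4 minutes.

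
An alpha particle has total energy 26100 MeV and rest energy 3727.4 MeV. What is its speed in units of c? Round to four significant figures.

0.9897c

Total energy E = γmc² gives γ = 26100/3727.4 = 7.0022.
Hence β = √(1 − 1/γ²) = √(1 − 0.0203953) = √0.9796047 = 0.9897.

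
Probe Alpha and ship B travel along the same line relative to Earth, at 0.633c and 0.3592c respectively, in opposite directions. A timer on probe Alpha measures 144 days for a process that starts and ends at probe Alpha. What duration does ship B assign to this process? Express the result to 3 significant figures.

245 days

Speed of probe Alpha in ship B's frame: u = (v_A + v_B)/(1 + v_A v_B/c²) = (0.633 + 0.3592)/(1 + 0.633×0.3592) = 0.9922/1.2273736 = 0.80839; |u| = 0.80839c.
At |u| = 0.80839c, γ = (1 − 0.653494)^(−1/2) = 1.6988.
Probe Alpha's interval is proper; time dilation gives Δt_B = γΔτ = 1.6988 × 144 days = 245 days.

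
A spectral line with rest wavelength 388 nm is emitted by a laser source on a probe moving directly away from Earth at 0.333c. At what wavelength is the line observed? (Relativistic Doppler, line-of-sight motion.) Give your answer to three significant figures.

549 nm

Relativistic Doppler for wavelength: λ_obs = λ_src · √((1+β)/(1−β)).
With β = 0.333: factor = √(1.333/0.667) = 1.4137.
λ_obs = 388 × 1.4137 = 549 nm.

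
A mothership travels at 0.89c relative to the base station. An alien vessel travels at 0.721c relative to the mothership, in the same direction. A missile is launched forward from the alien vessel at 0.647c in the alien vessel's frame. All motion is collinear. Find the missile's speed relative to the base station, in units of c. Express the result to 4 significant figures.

Compose velocities in two stages. Stage 1 (into S'): u₁ = (0.647+0.721)/(1+0.647×0.721) = 0.93284.
Stage 2 (into S): u = (0.93284+0.89)/(1+0.93284×0.89) = 0.99596, so the speed is 0.9960c.

0.9960c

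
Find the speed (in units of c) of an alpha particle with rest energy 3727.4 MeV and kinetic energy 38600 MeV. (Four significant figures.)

0.9961c

γ = 1 + K/(mc²) = 1 + 38600/3727.4 = 11.356.
β = √(1 − 1/γ²) = √(1 − 0.00775442) = √0.99224558 = 0.9961.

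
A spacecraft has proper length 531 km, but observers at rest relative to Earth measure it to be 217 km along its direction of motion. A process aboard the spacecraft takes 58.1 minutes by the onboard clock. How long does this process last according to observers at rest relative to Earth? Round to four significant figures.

From L = L₀/γ: γ = 531/217 = 2.447.
Δt = γΔτ = 2.447 × 58.1 = 142.2 minutes.

142.2 minutes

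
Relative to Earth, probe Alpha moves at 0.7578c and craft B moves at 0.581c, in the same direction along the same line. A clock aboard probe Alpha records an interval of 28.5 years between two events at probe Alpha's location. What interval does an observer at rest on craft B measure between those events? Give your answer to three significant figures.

30.0 years

Transform probe Alpha's velocity into craft B's frame: (0.7578 − 0.581)/(1 − 0.7578·0.581) = 0.1768/0.5597182, so the relative speed is 0.31587c.
γ for this relative speed: γ = 1/√(1 − 0.0997739) = 1.054.
Probe Alpha's interval is proper; time dilation gives Δt_B = γΔτ = 1.054 × 28.5 years = 30.0 years.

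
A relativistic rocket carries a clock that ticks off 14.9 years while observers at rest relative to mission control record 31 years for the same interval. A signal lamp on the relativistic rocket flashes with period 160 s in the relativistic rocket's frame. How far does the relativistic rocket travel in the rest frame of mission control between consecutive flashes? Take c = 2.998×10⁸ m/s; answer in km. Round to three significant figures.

γ = Δt/Δτ = 31/14.9 = 2.08054.
β = √(1 − 1/γ²) = 0.87692. Lab-frame period = γτ = 2.08054×160 s = 332.89 s. Distance = βc × γτ = 0.87692 × 2.998×10⁸ m/s × 332.89 s = 8.7517×10^10 m = 8.75×10^7 km.

8.75×10^7 km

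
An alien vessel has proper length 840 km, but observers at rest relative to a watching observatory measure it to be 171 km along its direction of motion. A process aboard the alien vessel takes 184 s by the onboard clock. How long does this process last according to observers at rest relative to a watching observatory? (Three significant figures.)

904 s

γ = L₀/L = 840/171 = 4.91228.
Δt = γΔτ = 4.91228 × 184 = 904 s.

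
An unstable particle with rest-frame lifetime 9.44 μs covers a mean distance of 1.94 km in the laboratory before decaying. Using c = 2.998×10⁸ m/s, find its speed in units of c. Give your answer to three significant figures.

Let x = d/(cτ) = 1940 m / (2.998×10⁸ m/s × 9.440×10^-6 s) = 0.68549. Since d = βγcτ, x = βγ = β/√(1−β²).
Solving: β² = x²/(1+x²) = 0.469897/1.469897 = 0.31968, so β = 0.565.

0.565c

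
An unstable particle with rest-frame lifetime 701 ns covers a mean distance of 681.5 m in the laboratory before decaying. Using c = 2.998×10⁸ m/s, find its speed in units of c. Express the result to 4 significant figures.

d = βγcτ ⇒ βγ = d/(cτ) = 681.5 m / (210.1598 m) = 3.2428.
β = (βγ)/√(1+(βγ)²) = 3.2428/√11.5158 = 0.9556.

0.9556c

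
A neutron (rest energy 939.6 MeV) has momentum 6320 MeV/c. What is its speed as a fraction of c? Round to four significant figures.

βγ = pc/(mc²) = 6320/939.6 = 6.7263.
Since γ² = 1 + (βγ)² = 46.2431, γ = √46.2431 = 6.80023, and β = (βγ)/γ = 6.7263/6.80023 = 0.9891.

0.9891c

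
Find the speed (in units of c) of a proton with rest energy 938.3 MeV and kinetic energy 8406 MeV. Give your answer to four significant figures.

K = (γ−1)mc², so γ = 1 + 8406/938.3 = 9.9588.
Then v/c = √(1 − γ⁻²) = √(1 − 0.0100829) = √0.9899171 = 0.9949.

0.9949c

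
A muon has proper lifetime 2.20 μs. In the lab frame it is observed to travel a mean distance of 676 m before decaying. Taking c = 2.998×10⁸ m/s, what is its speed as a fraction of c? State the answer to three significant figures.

0.716c

d = βγcτ ⇒ βγ = d/(cτ) = 676.0 m / (659.56 m) = 1.0249.
β = (βγ)/√(1+(βγ)²) = 1.0249/√2.05042 = 0.716.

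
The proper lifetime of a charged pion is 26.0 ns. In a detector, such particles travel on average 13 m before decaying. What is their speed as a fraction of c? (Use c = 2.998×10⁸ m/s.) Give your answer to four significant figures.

0.8576c

d = βγcτ ⇒ βγ = d/(cτ) = 13.00 m / (7.7948 m) = 1.6678.
β = (βγ)/√(1+(βγ)²) = 1.6678/√3.78156 = 0.8576.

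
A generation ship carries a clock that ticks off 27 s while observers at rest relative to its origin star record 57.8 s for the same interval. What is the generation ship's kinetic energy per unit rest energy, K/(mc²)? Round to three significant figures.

1.14

From Δt = γΔτ: γ = 57.8/27 = 2.14074.
K/(mc²) = γ − 1 = 2.14074 − 1 = 1.14.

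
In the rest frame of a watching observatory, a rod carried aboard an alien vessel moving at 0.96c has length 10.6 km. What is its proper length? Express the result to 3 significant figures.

37.9 km

With β = 0.96, γ = 1/√(1 − 0.96²) = 1/√0.0784 = 3.5714.
Proper length: L₀ = γ·L = 3.5714 × 10.6 = 37.9 km.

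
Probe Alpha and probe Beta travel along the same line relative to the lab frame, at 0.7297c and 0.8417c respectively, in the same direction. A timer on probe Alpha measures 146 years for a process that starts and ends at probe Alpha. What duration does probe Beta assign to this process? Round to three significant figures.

153 years

The velocity of probe Alpha relative to probe Beta is (0.7297 − 0.8417)c / (1 − 0.7297×0.8417) = −0.2903c; relative speed 0.2903c.
γ for this relative speed: γ = 1/√(1 − 0.0842741) = 1.045.
Probe Alpha's interval is proper; time dilation gives Δt_B = γΔτ = 1.045 × 146 years = 153 years.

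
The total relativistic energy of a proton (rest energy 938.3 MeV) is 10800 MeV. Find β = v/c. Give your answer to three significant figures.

γ = E/(mc²) = 10800/938.3 = 11.51.
β = √(1 − 1/γ²) = √(1 − 0.0075483) = √0.9924517 = 0.996.

0.996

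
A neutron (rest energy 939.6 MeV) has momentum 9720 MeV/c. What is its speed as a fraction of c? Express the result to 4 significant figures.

βγ = pc/(mc²) = 9720/939.6 = 10.345.
Since γ² = 1 + (βγ)² = 108.019, γ = √108.019 = 10.3932, and β = (βγ)/γ = 10.345/10.3932 = 0.9954.

0.9954c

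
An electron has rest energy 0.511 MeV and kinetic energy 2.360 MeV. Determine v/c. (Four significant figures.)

γ = 1 + K/(mc²) = 1 + 2.360/0.511 = 5.6184.
β = √(1 − 1/γ²) = √(1 − 0.0316792) = √0.9683208 = 0.9840.

0.9840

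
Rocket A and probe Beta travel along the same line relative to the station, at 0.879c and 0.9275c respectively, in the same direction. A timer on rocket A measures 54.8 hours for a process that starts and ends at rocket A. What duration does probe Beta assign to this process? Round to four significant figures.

56.79 hours

Transform rocket A's velocity into probe Beta's frame: (0.879 − 0.9275)/(1 − 0.879·0.9275) = −0.0485/0.1847275, so the relative speed is 0.26255c.
At |u| = 0.26255c, γ = (1 − 0.0689325)^(−1/2) = 1.0364.
Rocket A's interval is proper; time dilation gives Δt_B = γΔτ = 1.0364 × 54.8 hours = 56.79 hours.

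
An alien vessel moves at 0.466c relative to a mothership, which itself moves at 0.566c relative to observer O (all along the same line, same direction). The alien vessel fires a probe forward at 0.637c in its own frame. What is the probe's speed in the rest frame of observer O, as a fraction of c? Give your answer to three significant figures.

First combine the probe and alien vessel (S''→S'): u₁ = (0.637 + 0.466)/(1 + 0.637×0.466) = 1.103/1.296842 = 0.85053.
Then combine with the mothership (S'→S): u = (0.85053 + 0.566)/(1 + 0.85053×0.566) = 1.41653/1.48139998 = 0.95621.

0.956c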